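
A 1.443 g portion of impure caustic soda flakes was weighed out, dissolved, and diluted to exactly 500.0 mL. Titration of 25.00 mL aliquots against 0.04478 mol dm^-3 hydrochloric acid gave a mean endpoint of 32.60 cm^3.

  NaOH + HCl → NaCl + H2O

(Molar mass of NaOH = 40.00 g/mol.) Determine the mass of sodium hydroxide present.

n(HCl) per titration = 0.03260 × 0.04478 = 1.460 × 10^-3 mol
n(NaOH) in each aliquot = 1.460 × 10^-3 mol (1:1 ratio)
n(NaOH) in the whole flask = 1.460 × 10^-3 × 500.0/25.00 = 0.02920 mol
mass of NaOH = 0.02920 × 40.00 = 1.168 g

1.168 g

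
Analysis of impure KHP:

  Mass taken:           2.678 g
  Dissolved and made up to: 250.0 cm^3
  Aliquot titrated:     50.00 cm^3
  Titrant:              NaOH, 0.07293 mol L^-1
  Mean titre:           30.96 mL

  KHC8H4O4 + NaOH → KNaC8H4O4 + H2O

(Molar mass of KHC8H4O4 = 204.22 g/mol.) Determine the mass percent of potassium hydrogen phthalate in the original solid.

n(NaOH) per titration = 0.03096 × 0.07293 = 2.258 × 10^-3 mol
n(KHC8H4O4) in each aliquot = 2.258 × 10^-3 mol (1:1 ratio)
n(KHC8H4O4) in the whole flask = 2.258 × 10^-3 × 250.0/50.00 = 0.01129 mol
mass of KHC8H4O4 = 0.01129 × 204.22 = 2.306 g
% KHC8H4O4 = 2.306 / 2.678 × 100 = 86.09 %

86.09 %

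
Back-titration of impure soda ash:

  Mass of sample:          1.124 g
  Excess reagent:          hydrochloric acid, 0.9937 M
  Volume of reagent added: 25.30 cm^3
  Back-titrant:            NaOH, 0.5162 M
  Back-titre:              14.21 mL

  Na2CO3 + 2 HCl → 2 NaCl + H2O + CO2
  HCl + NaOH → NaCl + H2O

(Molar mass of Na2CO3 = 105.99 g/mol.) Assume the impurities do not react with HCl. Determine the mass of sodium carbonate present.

n(HCl) added = 0.02530 × 0.9937 = 0.02514 mol
n(NaOH) used in back-titration = 0.01421 × 0.5162 = 7.335 × 10^-3 mol
n(HCl) left over = 7.335 × 10^-3 mol (1:1 ratio)
n(HCl) consumed by analyte = 0.02514 − 7.335 × 10^-3 = 0.01781 mol
From the 1:2 ratio, n(Na2CO3) = 1/2 × 0.01781 = 8.903 × 10^-3 mol
mass of Na2CO3 = 8.903 × 10^-3 × 105.99 = 0.9436 g

0.9436 g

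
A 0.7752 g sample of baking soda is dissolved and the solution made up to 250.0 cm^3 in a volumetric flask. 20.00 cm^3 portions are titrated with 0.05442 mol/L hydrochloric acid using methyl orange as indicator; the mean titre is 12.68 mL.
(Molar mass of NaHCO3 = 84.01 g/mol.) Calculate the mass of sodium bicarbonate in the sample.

0.7246 g

NaHCO3 + HCl → NaCl + H2O + CO2
n(HCl) per titration = 0.01268 × 0.05442 = 6.900 × 10^-4 mol
n(NaHCO3) in each aliquot = 6.900 × 10^-4 mol (1:1 ratio)
n(NaHCO3) in the whole flask = 6.900 × 10^-4 × 250.0/20.00 = 8.626 × 10^-3 mol
mass of NaHCO3 = 8.626 × 10^-3 × 84.01 = 0.7246 g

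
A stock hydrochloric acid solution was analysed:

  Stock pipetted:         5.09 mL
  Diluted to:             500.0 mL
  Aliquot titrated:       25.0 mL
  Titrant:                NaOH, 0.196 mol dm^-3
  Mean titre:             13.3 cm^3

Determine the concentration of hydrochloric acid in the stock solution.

10.2 mol/L

HCl + NaOH → NaCl + H2O
n(NaOH) = 0.0133 × 0.196 = 2.61 × 10^-3 mol
n(HCl) in the aliquot = 2.61 × 10^-3 mol (1:1 ratio)
[HCl]_dilute = 2.61 × 10^-3 / 0.0250 = 0.104 mol/L
Dilution factor = 500.0 / 5.09 = 98.23
[HCl]_stock = 0.104 × 98.23 = 10.2 mol/L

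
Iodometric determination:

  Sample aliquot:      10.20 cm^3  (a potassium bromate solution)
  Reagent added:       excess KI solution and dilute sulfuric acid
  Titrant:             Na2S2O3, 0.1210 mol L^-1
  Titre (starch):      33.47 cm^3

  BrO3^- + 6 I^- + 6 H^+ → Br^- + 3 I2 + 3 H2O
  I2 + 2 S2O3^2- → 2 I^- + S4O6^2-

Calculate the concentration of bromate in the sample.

0.06617 mol/L

n(S2O3^2-) = 0.03347 × 0.1210 = 4.050 × 10^-3 mol
n(I2) = n(S2O3^2-)/2 = 2.025 × 10^-3 mol
From the 1:3 ratio, n(BrO3^-) in the aliquot = 1/3 × 2.025 × 10^-3 = 6.750 × 10^-4 mol
[BrO3^-] = 6.750 × 10^-4 / 0.01020 = 0.06617 mol/L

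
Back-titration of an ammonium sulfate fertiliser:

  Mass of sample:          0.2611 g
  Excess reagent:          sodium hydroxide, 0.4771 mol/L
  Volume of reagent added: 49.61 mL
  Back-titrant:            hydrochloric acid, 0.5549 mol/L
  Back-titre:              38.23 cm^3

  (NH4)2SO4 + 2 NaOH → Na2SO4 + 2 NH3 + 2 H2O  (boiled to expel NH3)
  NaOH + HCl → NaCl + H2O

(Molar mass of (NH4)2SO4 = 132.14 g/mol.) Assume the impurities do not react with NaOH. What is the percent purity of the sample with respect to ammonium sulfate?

62.13 %

n(NaOH) added = 0.04961 × 0.4771 = 0.02367 mol
n(HCl) used in back-titration = 0.03823 × 0.5549 = 0.02121 mol
n(NaOH) left over = 0.02121 mol (1:1 ratio)
n(NaOH) consumed by analyte = 0.02367 − 0.02121 = 2.455 × 10^-3 mol
From the 1:2 ratio, n((NH4)2SO4) = 1/2 × 2.455 × 10^-3 = 1.228 × 10^-3 mol
mass of (NH4)2SO4 = 1.228 × 10^-3 × 132.14 = 0.1622 g
% (NH4)2SO4 = 0.1622 / 0.2611 × 100 = 62.13 %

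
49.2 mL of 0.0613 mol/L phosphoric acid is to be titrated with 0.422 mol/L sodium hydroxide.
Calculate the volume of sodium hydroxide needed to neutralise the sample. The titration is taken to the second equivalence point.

14.3 mL

H3PO4 + 2 NaOH → Na2HPO4 + 2 H2O
n(H3PO4) = 0.0492 L × 0.0613 mol/L = 3.02 × 10^-3 mol
From the 2:1 stoichiometry, n(NaOH) = 2/1 × 3.02 × 10^-3 = 6.03 × 10^-3 mol
V(NaOH) = 6.03 × 10^-3 mol / 0.422 mol/L = 0.0143 L = 14.3 mL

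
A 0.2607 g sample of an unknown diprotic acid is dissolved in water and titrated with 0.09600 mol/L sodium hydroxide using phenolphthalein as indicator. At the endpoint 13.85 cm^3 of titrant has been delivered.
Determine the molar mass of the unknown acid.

n(NaOH) = 0.01385 L × 0.09600 mol/L = 1.330 × 10^-3 mol
From the 1:2 ratio, n(H2A) = 1/2 × 1.330 × 10^-3 = 6.648 × 10^-4 mol
M = m / n = 0.2607 g / 6.648 × 10^-4 mol = 392.1 g/mol

392.1 g/mol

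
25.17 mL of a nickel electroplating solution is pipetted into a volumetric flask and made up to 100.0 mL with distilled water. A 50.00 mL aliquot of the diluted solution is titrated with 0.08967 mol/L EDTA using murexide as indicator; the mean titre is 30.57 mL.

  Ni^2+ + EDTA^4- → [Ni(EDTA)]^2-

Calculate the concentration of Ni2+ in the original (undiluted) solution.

0.2178 mol/L

n(EDTA) = 0.03057 × 0.08967 = 2.741 × 10^-3 mol
n(Ni2+) in the aliquot = 2.741 × 10^-3 mol (1:1 ratio)
[Ni2+]_dilute = 2.741 × 10^-3 / 0.05000 = 0.05482 mol/L
Dilution factor = 100.0 / 25.17 = 3.973
[Ni2+]_stock = 0.05482 × 3.973 = 0.2178 mol/L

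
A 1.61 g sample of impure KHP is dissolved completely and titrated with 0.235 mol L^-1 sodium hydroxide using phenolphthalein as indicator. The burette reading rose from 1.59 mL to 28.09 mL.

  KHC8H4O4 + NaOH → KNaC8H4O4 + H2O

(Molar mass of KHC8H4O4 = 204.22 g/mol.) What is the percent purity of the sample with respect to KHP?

n(NaOH) = 0.0265 L × 0.235 mol/L = 6.23 × 10^-3 mol
n(KHC8H4O4) = 6.23 × 10^-3 mol (1:1 ratio)
mass of KHC8H4O4 = 6.23 × 10^-3 × 204.22 g/mol = 1.27 g
% KHC8H4O4 = 1.27 / 1.61 × 100 = 79.0 %

79.0 %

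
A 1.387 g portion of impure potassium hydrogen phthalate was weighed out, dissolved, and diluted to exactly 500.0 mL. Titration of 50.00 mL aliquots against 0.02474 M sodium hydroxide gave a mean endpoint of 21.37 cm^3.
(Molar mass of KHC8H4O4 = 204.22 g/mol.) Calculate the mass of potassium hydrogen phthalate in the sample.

KHC8H4O4 + NaOH → KNaC8H4O4 + H2O
n(NaOH) per titration = 0.02137 × 0.02474 = 5.287 × 10^-4 mol
n(KHC8H4O4) in each aliquot = 5.287 × 10^-4 mol (1:1 ratio)
n(KHC8H4O4) in the whole flask = 5.287 × 10^-4 × 500.0/50.00 = 5.287 × 10^-3 mol
mass of KHC8H4O4 = 5.287 × 10^-3 × 204.22 = 1.080 g

1.080 g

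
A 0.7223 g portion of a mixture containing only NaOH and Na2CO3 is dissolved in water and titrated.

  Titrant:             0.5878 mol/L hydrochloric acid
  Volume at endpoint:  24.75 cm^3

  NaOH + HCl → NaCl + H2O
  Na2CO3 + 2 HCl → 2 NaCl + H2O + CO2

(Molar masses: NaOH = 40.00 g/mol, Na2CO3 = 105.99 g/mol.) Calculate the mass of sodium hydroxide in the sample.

0.1498 g

n(HCl) = 0.02475 × 0.5878 = 0.01455 mol
Let x = n(NaOH), y = n(Na2CO3).
Titrant: 1x + 2y = 0.01455;  mass: 40.00x + 105.99y = 0.7223
Solving, x = 3.746 × 10^-3 mol, y = 5.401 × 10^-3 mol
mass of NaOH = 3.746 × 10^-3 × 40.00 = 0.1498 g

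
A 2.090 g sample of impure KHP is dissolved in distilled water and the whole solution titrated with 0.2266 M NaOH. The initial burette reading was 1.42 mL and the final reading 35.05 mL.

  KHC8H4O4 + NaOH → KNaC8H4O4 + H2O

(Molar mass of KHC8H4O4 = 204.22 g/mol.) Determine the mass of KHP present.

n(NaOH) = 0.03363 L × 0.2266 mol/L = 7.621 × 10^-3 mol
n(KHC8H4O4) = 7.621 × 10^-3 mol (1:1 ratio)
mass of KHC8H4O4 = 7.621 × 10^-3 × 204.22 g/mol = 1.556 g

1.556 g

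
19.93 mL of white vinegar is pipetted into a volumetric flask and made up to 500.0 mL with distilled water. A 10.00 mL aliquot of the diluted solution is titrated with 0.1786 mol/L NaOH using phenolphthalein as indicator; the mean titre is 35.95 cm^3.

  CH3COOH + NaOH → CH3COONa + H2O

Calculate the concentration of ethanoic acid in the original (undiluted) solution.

16.11 mol/L

n(NaOH) = 0.03595 × 0.1786 = 6.421 × 10^-3 mol
n(CH3COOH) in the aliquot = 6.421 × 10^-3 mol (1:1 ratio)
[CH3COOH]_dilute = 6.421 × 10^-3 / 0.01000 = 0.6421 mol/L
Dilution factor = 500.0 / 19.93 = 25.09
[CH3COOH]_stock = 0.6421 × 25.09 = 16.11 mol/L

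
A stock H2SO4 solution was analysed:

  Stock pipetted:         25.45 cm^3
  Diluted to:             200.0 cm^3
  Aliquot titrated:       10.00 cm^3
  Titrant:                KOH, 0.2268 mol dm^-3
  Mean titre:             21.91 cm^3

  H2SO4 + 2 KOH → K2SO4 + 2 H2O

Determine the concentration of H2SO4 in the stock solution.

1.953 mol/L

n(KOH) = 0.02191 × 0.2268 = 4.969 × 10^-3 mol
From the 1:2 ratio, n(H2SO4) in the aliquot = 1/2 × 4.969 × 10^-3 = 2.485 × 10^-3 mol
[H2SO4]_dilute = 2.485 × 10^-3 / 0.01000 = 0.2485 mol/L
Dilution factor = 200.0 / 25.45 = 7.859
[H2SO4]_stock = 0.2485 × 7.859 = 1.953 mol/L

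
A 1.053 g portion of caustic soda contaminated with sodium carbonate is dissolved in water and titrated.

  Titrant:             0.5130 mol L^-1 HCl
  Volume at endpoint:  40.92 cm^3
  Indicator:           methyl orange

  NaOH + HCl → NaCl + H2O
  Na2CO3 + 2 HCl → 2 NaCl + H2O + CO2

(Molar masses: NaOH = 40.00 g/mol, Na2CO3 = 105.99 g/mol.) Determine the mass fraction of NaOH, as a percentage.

n(HCl) = 0.04092 × 0.5130 = 0.02099 mol
Let x = n(NaOH), y = n(Na2CO3).
Titrant: 1x + 2y = 0.02099;  mass: 40.00x + 105.99y = 1.053
Solving, x = 4.576 × 10^-3 mol, y = 8.208 × 10^-3 mol
mass of NaOH = 4.576 × 10^-3 × 40.00 = 0.1831 g
% NaOH = 0.1831 / 1.053 × 100 = 17.38 %

17.38 %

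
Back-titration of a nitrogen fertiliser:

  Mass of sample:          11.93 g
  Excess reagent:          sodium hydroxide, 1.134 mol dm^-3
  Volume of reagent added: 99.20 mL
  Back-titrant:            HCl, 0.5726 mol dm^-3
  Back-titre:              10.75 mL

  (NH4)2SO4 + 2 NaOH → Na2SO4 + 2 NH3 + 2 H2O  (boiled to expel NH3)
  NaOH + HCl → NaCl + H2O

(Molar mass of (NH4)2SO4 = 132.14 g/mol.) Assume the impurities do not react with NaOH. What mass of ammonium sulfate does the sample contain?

7.026 g

n(NaOH) added = 0.09920 × 1.134 = 0.1125 mol
n(HCl) used in back-titration = 0.01075 × 0.5726 = 6.155 × 10^-3 mol
n(NaOH) left over = 6.155 × 10^-3 mol (1:1 ratio)
n(NaOH) consumed by analyte = 0.1125 − 6.155 × 10^-3 = 0.1063 mol
From the 1:2 ratio, n((NH4)2SO4) = 1/2 × 0.1063 = 0.05317 mol
mass of (NH4)2SO4 = 0.05317 × 132.14 = 7.026 g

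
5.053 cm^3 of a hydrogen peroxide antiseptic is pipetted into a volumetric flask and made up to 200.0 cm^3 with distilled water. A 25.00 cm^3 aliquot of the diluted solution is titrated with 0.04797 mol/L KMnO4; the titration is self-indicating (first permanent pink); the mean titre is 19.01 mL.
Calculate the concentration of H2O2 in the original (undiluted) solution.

3.609 mol/L

2 MnO4^- + 5 H2O2 + 6 H^+ → 2 Mn^2+ + 5 O2 + 8 H2O
n(KMnO4) = 0.01901 × 0.04797 = 9.119 × 10^-4 mol
From the 5:2 ratio, n(H2O2) in the aliquot = 5/2 × 9.119 × 10^-4 = 2.280 × 10^-3 mol
[H2O2]_dilute = 2.280 × 10^-3 / 0.02500 = 0.09119 mol/L
Dilution factor = 200.0 / 5.053 = 39.58
[H2O2]_stock = 0.09119 × 39.58 = 3.609 mol/L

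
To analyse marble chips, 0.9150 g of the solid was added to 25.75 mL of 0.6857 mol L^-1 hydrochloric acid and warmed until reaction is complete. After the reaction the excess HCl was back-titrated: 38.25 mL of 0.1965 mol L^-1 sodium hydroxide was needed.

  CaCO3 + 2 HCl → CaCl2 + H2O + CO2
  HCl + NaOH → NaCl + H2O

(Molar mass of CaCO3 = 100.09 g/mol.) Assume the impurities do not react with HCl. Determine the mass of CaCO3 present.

n(HCl) added = 0.02575 × 0.6857 = 0.01766 mol
n(NaOH) used in back-titration = 0.03825 × 0.1965 = 7.516 × 10^-3 mol
n(HCl) left over = 7.516 × 10^-3 mol (1:1 ratio)
n(HCl) consumed by analyte = 0.01766 − 7.516 × 10^-3 = 0.01014 mol
From the 1:2 ratio, n(CaCO3) = 1/2 × 0.01014 = 5.070 × 10^-3 mol
mass of CaCO3 = 5.070 × 10^-3 × 100.09 = 0.5075 g

0.5075 g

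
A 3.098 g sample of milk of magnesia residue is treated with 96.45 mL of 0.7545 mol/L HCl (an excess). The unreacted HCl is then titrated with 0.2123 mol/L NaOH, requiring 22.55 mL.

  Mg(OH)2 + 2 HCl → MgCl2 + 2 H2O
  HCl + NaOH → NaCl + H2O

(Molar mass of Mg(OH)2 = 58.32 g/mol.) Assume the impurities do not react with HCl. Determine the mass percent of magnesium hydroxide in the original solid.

63.99 %

n(HCl) added = 0.09645 × 0.7545 = 0.07277 mol
n(NaOH) used in back-titration = 0.02255 × 0.2123 = 4.787 × 10^-3 mol
n(HCl) left over = 4.787 × 10^-3 mol (1:1 ratio)
n(HCl) consumed by analyte = 0.07277 − 4.787 × 10^-3 = 0.06798 mol
From the 1:2 ratio, n(Mg(OH)2) = 1/2 × 0.06798 = 0.03399 mol
mass of Mg(OH)2 = 0.03399 × 58.32 = 1.982 g
% Mg(OH)2 = 1.982 / 3.098 × 100 = 63.99 %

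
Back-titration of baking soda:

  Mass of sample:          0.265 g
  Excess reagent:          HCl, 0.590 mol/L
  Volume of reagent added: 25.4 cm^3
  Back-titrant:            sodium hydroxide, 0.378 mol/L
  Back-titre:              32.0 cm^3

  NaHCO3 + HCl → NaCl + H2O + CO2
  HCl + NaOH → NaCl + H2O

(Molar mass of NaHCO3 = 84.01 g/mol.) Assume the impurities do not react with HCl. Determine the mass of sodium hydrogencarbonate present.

n(HCl) added = 0.0254 × 0.590 = 0.0150 mol
n(NaOH) used in back-titration = 0.0320 × 0.378 = 0.0121 mol
n(HCl) left over = 0.0121 mol (1:1 ratio)
n(HCl) consumed by analyte = 0.0150 − 0.0121 = 2.89 × 10^-3 mol
n(NaHCO3) = 2.89 × 10^-3 mol (1:1 ratio)
mass of NaHCO3 = 2.89 × 10^-3 × 84.01 = 0.243 g

0.243 g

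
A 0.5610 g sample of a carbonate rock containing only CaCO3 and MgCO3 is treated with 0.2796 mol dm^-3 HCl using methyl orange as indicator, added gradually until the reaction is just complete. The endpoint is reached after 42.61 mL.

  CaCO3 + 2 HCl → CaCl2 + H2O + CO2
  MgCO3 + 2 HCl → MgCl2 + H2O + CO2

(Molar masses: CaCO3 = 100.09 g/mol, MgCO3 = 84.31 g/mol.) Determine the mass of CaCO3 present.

0.3728 g

n(HCl) = 0.04261 × 0.2796 = 0.01191 mol
Let x = n(CaCO3), y = n(MgCO3).
Titrant: 2x + 2y = 0.01191;  mass: 100.09x + 84.31y = 0.5610
Solving, x = 3.725 × 10^-3 mol, y = 2.232 × 10^-3 mol
mass of CaCO3 = 3.725 × 10^-3 × 100.09 = 0.3728 g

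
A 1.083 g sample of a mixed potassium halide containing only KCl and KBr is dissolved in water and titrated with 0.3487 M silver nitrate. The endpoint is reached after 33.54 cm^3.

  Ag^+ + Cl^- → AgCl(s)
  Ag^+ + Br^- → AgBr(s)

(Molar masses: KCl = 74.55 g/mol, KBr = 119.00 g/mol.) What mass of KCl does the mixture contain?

0.5178 g

n(AgNO3) = 0.03354 × 0.3487 = 0.01170 mol
Let x = n(KCl), y = n(KBr).
Titrant: 1x + 1y = 0.01170;  mass: 74.55x + 119.00y = 1.083
Solving, x = 6.946 × 10^-3 mol, y = 4.749 × 10^-3 mol
mass of KCl = 6.946 × 10^-3 × 74.55 = 0.5178 g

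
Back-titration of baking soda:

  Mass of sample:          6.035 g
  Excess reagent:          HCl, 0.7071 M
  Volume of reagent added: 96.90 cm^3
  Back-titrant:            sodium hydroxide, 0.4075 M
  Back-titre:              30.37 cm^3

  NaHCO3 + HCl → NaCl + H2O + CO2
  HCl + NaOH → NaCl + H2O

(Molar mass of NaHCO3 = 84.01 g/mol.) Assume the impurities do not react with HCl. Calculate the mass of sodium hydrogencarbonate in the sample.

n(HCl) added = 0.09690 × 0.7071 = 0.06852 mol
n(NaOH) used in back-titration = 0.03037 × 0.4075 = 0.01238 mol
n(HCl) left over = 0.01238 mol (1:1 ratio)
n(HCl) consumed by analyte = 0.06852 − 0.01238 = 0.05614 mol
n(NaHCO3) = 0.05614 mol (1:1 ratio)
mass of NaHCO3 = 0.05614 × 84.01 = 4.717 g

4.717 g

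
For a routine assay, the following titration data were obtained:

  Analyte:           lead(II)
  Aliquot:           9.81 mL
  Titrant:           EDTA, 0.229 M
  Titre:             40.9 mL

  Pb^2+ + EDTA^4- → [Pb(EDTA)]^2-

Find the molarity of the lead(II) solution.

0.955 M

n(EDTA) = 0.0409 L × 0.229 mol/L = 9.37 × 10^-3 mol
n(Pb2+) = 9.37 × 10^-3 mol (1:1 mole ratio)
[Pb2+] = 9.37 × 10^-3 mol / 0.00981 L = 0.955 mol/L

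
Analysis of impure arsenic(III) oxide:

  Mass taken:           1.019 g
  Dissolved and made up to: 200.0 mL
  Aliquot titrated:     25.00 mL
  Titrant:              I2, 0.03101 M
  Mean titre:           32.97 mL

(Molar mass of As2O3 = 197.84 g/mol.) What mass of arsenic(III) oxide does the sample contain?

As2O3 + 2 I2 + 2 H2O → As2O5 + 4 HI
n(I2) per titration = 0.03297 × 0.03101 = 1.022 × 10^-3 mol
From the 1:2 ratio, n(As2O3) in each aliquot = 1/2 × 1.022 × 10^-3 = 5.112 × 10^-4 mol
n(As2O3) in the whole flask = 5.112 × 10^-4 × 200.0/25.00 = 4.090 × 10^-3 mol
mass of As2O3 = 4.090 × 10^-3 × 197.84 = 0.8091 g

0.8091 g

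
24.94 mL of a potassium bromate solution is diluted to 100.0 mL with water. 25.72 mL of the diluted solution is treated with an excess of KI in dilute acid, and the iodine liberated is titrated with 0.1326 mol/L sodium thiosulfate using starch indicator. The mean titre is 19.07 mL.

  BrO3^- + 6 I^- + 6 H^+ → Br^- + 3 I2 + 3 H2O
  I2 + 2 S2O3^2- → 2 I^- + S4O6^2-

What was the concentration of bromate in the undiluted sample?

0.06570 mol/L

n(S2O3^2-) = 0.01907 × 0.1326 = 2.529 × 10^-3 mol
n(I2) = n(S2O3^2-)/2 = 1.264 × 10^-3 mol
From the 1:3 ratio, n(BrO3^-) in the aliquot = 1/3 × 1.264 × 10^-3 = 4.214 × 10^-4 mol
[BrO3^-]_dilute = 4.214 × 10^-4 / 0.02572 = 0.01639 mol/L
[BrO3^-]_original = 0.01639 × 100.0/24.94 = 0.06570 mol/L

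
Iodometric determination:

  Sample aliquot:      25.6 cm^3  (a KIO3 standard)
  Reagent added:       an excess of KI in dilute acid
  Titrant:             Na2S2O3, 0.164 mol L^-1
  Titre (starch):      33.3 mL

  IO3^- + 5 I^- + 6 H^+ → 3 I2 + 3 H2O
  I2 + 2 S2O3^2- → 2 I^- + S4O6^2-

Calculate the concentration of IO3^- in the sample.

0.0356 mol/L

n(S2O3^2-) = 0.0333 × 0.164 = 5.46 × 10^-3 mol
n(I2) = n(S2O3^2-)/2 = 2.73 × 10^-3 mol
From the 1:3 ratio, n(IO3^-) in the aliquot = 1/3 × 2.73 × 10^-3 = 9.10 × 10^-4 mol
[IO3^-] = 9.10 × 10^-4 / 0.0256 = 0.0356 mol/L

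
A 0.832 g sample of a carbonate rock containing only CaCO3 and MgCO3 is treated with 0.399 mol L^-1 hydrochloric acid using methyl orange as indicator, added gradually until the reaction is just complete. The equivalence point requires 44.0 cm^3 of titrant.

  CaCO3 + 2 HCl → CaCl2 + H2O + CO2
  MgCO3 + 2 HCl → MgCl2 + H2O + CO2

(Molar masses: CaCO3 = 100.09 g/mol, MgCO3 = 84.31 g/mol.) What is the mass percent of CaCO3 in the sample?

n(HCl) = 0.0440 × 0.399 = 0.0176 mol
Let x = n(CaCO3), y = n(MgCO3).
Titrant: 2x + 2y = 0.0176;  mass: 100.09x + 84.31y = 0.832
Solving, x = 5.83 × 10^-3 mol, y = 2.95 × 10^-3 mol
mass of CaCO3 = 5.83 × 10^-3 × 100.09 = 0.583 g
% CaCO3 = 0.583 / 0.832 × 100 = 70.1 %

70.1 %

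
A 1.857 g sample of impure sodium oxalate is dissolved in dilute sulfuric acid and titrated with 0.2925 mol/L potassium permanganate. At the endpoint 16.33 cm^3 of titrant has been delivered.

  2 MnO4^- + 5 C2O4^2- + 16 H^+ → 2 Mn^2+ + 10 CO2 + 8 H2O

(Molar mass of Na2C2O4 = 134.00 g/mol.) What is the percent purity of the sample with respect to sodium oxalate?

86.17 %

n(KMnO4) = 0.01633 L × 0.2925 mol/L = 4.777 × 10^-3 mol
From the 5:2 ratio, n(Na2C2O4) = 5/2 × 4.777 × 10^-3 = 0.01194 mol
mass of Na2C2O4 = 0.01194 × 134.00 g/mol = 1.600 g
% Na2C2O4 = 1.600 / 1.857 × 100 = 86.17 %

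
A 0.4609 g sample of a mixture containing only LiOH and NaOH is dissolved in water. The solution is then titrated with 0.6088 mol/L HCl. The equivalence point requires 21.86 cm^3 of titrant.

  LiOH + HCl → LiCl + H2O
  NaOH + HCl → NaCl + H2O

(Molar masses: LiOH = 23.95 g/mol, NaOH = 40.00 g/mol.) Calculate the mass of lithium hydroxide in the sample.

n(HCl) = 0.02186 × 0.6088 = 0.01331 mol
Let x = n(LiOH), y = n(NaOH).
Titrant: 1x + 1y = 0.01331;  mass: 23.95x + 40.00y = 0.4609
Solving, x = 4.451 × 10^-3 mol, y = 8.858 × 10^-3 mol
mass of LiOH = 4.451 × 10^-3 × 23.95 = 0.1066 g

0.1066 g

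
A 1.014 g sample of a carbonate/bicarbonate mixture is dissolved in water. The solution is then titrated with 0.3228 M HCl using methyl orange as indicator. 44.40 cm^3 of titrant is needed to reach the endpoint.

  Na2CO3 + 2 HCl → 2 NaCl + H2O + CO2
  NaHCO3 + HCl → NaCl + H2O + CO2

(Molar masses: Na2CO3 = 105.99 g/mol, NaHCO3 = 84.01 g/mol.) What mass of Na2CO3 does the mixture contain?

0.3248 g

n(HCl) = 0.04440 × 0.3228 = 0.01433 mol
Let x = n(Na2CO3), y = n(NaHCO3).
Titrant: 2x + 1y = 0.01433;  mass: 105.99x + 84.01y = 1.014
Solving, x = 3.064 × 10^-3 mol, y = 8.204 × 10^-3 mol
mass of Na2CO3 = 3.064 × 10^-3 × 105.99 = 0.3248 g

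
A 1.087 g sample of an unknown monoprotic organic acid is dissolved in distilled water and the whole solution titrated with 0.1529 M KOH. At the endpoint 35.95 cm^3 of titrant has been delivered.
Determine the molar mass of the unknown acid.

197.8 g/mol

n(KOH) = 0.03595 L × 0.1529 mol/L = 5.497 × 10^-3 mol
n(HA) = 5.497 × 10^-3 mol (1:1 ratio)
M = m / n = 1.087 g / 5.497 × 10^-3 mol = 197.8 g/mol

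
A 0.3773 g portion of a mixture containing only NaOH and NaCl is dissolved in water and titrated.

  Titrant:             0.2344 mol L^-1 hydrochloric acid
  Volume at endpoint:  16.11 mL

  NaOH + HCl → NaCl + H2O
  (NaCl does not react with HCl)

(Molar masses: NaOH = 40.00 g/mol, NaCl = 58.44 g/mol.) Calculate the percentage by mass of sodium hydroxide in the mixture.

n(HCl) = 0.01611 × 0.2344 = 3.776 × 10^-3 mol
Let x = n(NaOH), y = n(NaCl).
Titrant: 1x = 3.776 × 10^-3;  mass: 40.00x + 58.44y = 0.3773
Solving, x = 3.776 × 10^-3 mol, y = 3.872 × 10^-3 mol
mass of NaOH = 3.776 × 10^-3 × 40.00 = 0.1510 g
% NaOH = 0.1510 / 0.3773 × 100 = 40.03 %

40.03 %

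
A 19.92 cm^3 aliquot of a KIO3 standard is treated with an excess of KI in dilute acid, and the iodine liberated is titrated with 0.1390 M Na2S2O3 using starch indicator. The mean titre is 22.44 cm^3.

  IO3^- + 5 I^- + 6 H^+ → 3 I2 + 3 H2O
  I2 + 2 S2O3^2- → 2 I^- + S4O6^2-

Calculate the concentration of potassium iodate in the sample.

0.02610 M

n(S2O3^2-) = 0.02244 × 0.1390 = 3.119 × 10^-3 mol
n(I2) = n(S2O3^2-)/2 = 1.560 × 10^-3 mol
From the 1:3 ratio, n(IO3^-) in the aliquot = 1/3 × 1.560 × 10^-3 = 5.199 × 10^-4 mol
[IO3^-] = 5.199 × 10^-4 / 0.01992 = 0.02610 mol/L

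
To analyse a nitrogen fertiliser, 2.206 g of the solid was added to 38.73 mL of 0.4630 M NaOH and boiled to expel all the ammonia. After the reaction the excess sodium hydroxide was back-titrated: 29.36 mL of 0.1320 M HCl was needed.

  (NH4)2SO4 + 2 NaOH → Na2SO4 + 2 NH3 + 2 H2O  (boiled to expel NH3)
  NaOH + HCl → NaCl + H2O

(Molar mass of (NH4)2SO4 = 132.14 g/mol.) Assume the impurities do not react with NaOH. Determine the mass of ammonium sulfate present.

0.9287 g

n(NaOH) added = 0.03873 × 0.4630 = 0.01793 mol
n(HCl) used in back-titration = 0.02936 × 0.1320 = 3.876 × 10^-3 mol
n(NaOH) left over = 3.876 × 10^-3 mol (1:1 ratio)
n(NaOH) consumed by analyte = 0.01793 − 3.876 × 10^-3 = 0.01406 mol
From the 1:2 ratio, n((NH4)2SO4) = 1/2 × 0.01406 = 7.028 × 10^-3 mol
mass of (NH4)2SO4 = 7.028 × 10^-3 × 132.14 = 0.9287 g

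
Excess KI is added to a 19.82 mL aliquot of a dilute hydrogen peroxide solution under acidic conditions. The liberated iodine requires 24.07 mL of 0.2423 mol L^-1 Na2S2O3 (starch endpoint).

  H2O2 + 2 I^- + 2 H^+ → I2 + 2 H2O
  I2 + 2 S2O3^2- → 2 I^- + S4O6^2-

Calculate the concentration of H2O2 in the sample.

0.1471 mol/L

n(S2O3^2-) = 0.02407 × 0.2423 = 5.832 × 10^-3 mol
n(I2) = n(S2O3^2-)/2 = 2.916 × 10^-3 mol
n(H2O2) in the aliquot = 2.916 × 10^-3 mol (1:1 ratio)
[H2O2] = 2.916 × 10^-3 / 0.01982 = 0.1471 mol/L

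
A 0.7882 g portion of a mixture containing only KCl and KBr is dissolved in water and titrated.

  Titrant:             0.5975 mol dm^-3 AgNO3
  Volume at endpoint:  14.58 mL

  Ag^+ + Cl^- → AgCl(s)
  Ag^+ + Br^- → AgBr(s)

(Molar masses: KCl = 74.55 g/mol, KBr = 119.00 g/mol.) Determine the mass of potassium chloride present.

n(AgNO3) = 0.01458 × 0.5975 = 8.712 × 10^-3 mol
Let x = n(KCl), y = n(KBr).
Titrant: 1x + 1y = 8.712 × 10^-3;  mass: 74.55x + 119.00y = 0.7882
Solving, x = 5.590 × 10^-3 mol, y = 3.122 × 10^-3 mol
mass of KCl = 5.590 × 10^-3 × 74.55 = 0.4167 g

0.4167 g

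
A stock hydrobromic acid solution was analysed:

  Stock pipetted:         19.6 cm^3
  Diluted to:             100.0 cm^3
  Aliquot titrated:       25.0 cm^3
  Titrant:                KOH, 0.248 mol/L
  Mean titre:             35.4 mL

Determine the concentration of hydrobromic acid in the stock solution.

HBr + KOH → KBr + H2O
n(KOH) = 0.0354 × 0.248 = 8.78 × 10^-3 mol
n(HBr) in the aliquot = 8.78 × 10^-3 mol (1:1 ratio)
[HBr]_dilute = 8.78 × 10^-3 / 0.0250 = 0.351 mol/L
Dilution factor = 100.0 / 19.6 = 5.102
[HBr]_stock = 0.351 × 5.102 = 1.79 mol/L

1.79 mol/L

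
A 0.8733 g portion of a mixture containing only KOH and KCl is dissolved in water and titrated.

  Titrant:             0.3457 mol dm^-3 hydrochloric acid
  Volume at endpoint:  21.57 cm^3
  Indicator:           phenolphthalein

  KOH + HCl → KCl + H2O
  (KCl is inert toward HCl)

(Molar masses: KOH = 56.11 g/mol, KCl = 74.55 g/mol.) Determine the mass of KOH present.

n(HCl) = 0.02157 × 0.3457 = 7.457 × 10^-3 mol
Let x = n(KOH), y = n(KCl).
Titrant: 1x = 7.457 × 10^-3;  mass: 56.11x + 74.55y = 0.8733
Solving, x = 7.457 × 10^-3 mol, y = 6.102 × 10^-3 mol
mass of KOH = 7.457 × 10^-3 × 56.11 = 0.4184 g

0.4184 g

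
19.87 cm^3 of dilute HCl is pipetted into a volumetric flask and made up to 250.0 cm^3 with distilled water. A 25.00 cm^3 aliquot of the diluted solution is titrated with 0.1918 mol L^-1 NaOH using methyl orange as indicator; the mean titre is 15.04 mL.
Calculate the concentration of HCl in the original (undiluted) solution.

1.452 mol/L

HCl + NaOH → NaCl + H2O
n(NaOH) = 0.01504 × 0.1918 = 2.885 × 10^-3 mol
n(HCl) in the aliquot = 2.885 × 10^-3 mol (1:1 ratio)
[HCl]_dilute = 2.885 × 10^-3 / 0.02500 = 0.1154 mol/L
Dilution factor = 250.0 / 19.87 = 12.58
[HCl]_stock = 0.1154 × 12.58 = 1.452 mol/L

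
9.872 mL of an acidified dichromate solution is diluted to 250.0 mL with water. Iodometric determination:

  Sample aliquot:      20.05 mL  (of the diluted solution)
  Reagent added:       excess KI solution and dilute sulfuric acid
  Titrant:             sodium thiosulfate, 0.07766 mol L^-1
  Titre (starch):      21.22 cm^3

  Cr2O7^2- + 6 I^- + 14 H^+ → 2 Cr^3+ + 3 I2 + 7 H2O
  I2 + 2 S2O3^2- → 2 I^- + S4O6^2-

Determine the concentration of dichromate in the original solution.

0.3469 mol/L

n(S2O3^2-) = 0.02122 × 0.07766 = 1.648 × 10^-3 mol
n(I2) = n(S2O3^2-)/2 = 8.240 × 10^-4 mol
From the 1:3 ratio, n(Cr2O7^2-) in the aliquot = 1/3 × 8.240 × 10^-4 = 2.747 × 10^-4 mol
[Cr2O7^2-]_dilute = 2.747 × 10^-4 / 0.02005 = 0.01370 mol/L
[Cr2O7^2-]_original = 0.01370 × 250.0/9.872 = 0.3469 mol/L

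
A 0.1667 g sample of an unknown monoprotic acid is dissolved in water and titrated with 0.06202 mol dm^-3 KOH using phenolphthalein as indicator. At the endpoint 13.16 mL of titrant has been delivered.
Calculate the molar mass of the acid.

n(KOH) = 0.01316 L × 0.06202 mol/L = 8.162 × 10^-4 mol
n(HA) = 8.162 × 10^-4 mol (1:1 ratio)
M = m / n = 0.1667 g / 8.162 × 10^-4 mol = 204.2 g/mol

204.2 g/mol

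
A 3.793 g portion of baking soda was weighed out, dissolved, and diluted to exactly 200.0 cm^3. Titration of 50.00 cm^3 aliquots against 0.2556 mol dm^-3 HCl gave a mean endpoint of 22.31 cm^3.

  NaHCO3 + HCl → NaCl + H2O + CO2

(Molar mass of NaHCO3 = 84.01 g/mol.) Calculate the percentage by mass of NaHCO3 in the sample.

n(HCl) per titration = 0.02231 × 0.2556 = 5.702 × 10^-3 mol
n(NaHCO3) in each aliquot = 5.702 × 10^-3 mol (1:1 ratio)
n(NaHCO3) in the whole flask = 5.702 × 10^-3 × 200.0/50.00 = 0.02281 mol
mass of NaHCO3 = 0.02281 × 84.01 = 1.916 g
% NaHCO3 = 1.916 / 3.793 × 100 = 50.52 %

50.52 %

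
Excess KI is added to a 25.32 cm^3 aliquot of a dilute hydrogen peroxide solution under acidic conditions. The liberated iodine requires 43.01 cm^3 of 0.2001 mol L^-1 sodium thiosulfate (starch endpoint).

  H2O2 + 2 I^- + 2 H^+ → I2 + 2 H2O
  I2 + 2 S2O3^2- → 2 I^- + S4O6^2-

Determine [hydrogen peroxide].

n(S2O3^2-) = 0.04301 × 0.2001 = 8.606 × 10^-3 mol
n(I2) = n(S2O3^2-)/2 = 4.303 × 10^-3 mol
n(H2O2) in the aliquot = 4.303 × 10^-3 mol (1:1 ratio)
[H2O2] = 4.303 × 10^-3 / 0.02532 = 0.1700 mol/L

0.1700 mol/L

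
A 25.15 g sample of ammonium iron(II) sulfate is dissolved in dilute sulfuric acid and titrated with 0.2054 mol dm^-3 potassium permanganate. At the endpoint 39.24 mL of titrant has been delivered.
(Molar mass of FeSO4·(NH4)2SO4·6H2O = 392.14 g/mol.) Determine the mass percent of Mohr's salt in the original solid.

MnO4^- + 5 Fe^2+ + 8 H^+ → Mn^2+ + 5 Fe^3+ + 4 H2O
n(KMnO4) = 0.03924 L × 0.2054 mol/L = 8.060 × 10^-3 mol
From the 5:1 ratio, n(FeSO4·(NH4)2SO4·6H2O) = 5/1 × 8.060 × 10^-3 = 0.04030 mol
mass of FeSO4·(NH4)2SO4·6H2O = 0.04030 × 392.14 g/mol = 15.80 g
% FeSO4·(NH4)2SO4·6H2O = 15.80 / 25.15 × 100 = 62.84 %

62.84 %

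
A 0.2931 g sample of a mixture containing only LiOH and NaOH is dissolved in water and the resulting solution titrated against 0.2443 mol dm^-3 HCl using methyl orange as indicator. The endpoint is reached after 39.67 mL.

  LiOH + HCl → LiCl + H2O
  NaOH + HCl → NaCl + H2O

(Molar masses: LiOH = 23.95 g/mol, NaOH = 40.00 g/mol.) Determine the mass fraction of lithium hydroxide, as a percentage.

n(HCl) = 0.03967 × 0.2443 = 9.691 × 10^-3 mol
Let x = n(LiOH), y = n(NaOH).
Titrant: 1x + 1y = 9.691 × 10^-3;  mass: 23.95x + 40.00y = 0.2931
Solving, x = 5.891 × 10^-3 mol, y = 3.800 × 10^-3 mol
mass of LiOH = 5.891 × 10^-3 × 23.95 = 0.1411 g
% LiOH = 0.1411 / 0.2931 × 100 = 48.14 %

48.14 %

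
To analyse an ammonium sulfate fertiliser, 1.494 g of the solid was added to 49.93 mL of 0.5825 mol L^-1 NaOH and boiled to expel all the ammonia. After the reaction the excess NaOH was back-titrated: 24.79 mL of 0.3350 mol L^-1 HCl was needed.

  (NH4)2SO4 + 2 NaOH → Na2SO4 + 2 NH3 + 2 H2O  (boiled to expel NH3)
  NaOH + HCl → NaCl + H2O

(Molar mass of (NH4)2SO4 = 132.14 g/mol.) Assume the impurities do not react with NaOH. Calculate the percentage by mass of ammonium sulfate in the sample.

91.89 %

n(NaOH) added = 0.04993 × 0.5825 = 0.02908 mol
n(HCl) used in back-titration = 0.02479 × 0.3350 = 8.305 × 10^-3 mol
n(NaOH) left over = 8.305 × 10^-3 mol (1:1 ratio)
n(NaOH) consumed by analyte = 0.02908 − 8.305 × 10^-3 = 0.02078 mol
From the 1:2 ratio, n((NH4)2SO4) = 1/2 × 0.02078 = 0.01039 mol
mass of (NH4)2SO4 = 0.01039 × 132.14 = 1.373 g
% (NH4)2SO4 = 1.373 / 1.494 × 100 = 91.89 %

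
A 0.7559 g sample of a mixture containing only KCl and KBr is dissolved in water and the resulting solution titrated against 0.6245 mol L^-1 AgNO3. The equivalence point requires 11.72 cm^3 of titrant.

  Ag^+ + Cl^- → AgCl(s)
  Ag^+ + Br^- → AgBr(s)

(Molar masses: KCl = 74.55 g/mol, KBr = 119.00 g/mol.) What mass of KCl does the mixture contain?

n(AgNO3) = 0.01172 × 0.6245 = 7.319 × 10^-3 mol
Let x = n(KCl), y = n(KBr).
Titrant: 1x + 1y = 7.319 × 10^-3;  mass: 74.55x + 119.00y = 0.7559
Solving, x = 2.589 × 10^-3 mol, y = 4.730 × 10^-3 mol
mass of KCl = 2.589 × 10^-3 × 74.55 = 0.1930 g

0.1930 g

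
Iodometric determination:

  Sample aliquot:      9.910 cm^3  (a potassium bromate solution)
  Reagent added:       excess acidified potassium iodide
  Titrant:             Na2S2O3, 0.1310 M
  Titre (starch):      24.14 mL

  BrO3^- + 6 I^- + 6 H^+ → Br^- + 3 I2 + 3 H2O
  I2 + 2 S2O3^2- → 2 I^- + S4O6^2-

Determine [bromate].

n(S2O3^2-) = 0.02414 × 0.1310 = 3.162 × 10^-3 mol
n(I2) = n(S2O3^2-)/2 = 1.581 × 10^-3 mol
From the 1:3 ratio, n(BrO3^-) in the aliquot = 1/3 × 1.581 × 10^-3 = 5.271 × 10^-4 mol
[BrO3^-] = 5.271 × 10^-4 / 0.009910 = 0.05318 mol/L

0.05318 M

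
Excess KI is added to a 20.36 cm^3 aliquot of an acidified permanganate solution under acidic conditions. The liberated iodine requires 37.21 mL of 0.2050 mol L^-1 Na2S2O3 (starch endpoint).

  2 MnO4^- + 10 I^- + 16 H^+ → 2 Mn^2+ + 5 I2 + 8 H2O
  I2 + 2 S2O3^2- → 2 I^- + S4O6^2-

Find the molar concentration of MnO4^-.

0.07493 mol/L

n(S2O3^2-) = 0.03721 × 0.2050 = 7.628 × 10^-3 mol
n(I2) = n(S2O3^2-)/2 = 3.814 × 10^-3 mol
From the 2:5 ratio, n(MnO4^-) in the aliquot = 2/5 × 3.814 × 10^-3 = 1.526 × 10^-3 mol
[MnO4^-] = 1.526 × 10^-3 / 0.02036 = 0.07493 mol/L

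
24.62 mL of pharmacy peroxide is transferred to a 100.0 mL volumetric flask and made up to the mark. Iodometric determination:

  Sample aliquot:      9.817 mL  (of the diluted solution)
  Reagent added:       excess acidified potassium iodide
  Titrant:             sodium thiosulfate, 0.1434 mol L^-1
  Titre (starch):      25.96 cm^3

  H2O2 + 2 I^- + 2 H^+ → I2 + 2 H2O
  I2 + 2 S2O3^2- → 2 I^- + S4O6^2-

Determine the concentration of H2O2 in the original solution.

0.7701 mol/L

n(S2O3^2-) = 0.02596 × 0.1434 = 3.723 × 10^-3 mol
n(I2) = n(S2O3^2-)/2 = 1.861 × 10^-3 mol
n(H2O2) in the aliquot = 1.861 × 10^-3 mol (1:1 ratio)
[H2O2]_dilute = 1.861 × 10^-3 / 0.009817 = 0.1896 mol/L
[H2O2]_original = 0.1896 × 100.0/24.62 = 0.7701 mol/L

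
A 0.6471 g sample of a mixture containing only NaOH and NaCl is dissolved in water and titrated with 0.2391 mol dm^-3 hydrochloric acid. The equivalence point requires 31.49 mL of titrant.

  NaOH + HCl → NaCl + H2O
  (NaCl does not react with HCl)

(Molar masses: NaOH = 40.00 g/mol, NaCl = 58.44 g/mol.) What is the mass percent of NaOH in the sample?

n(HCl) = 0.03149 × 0.2391 = 7.529 × 10^-3 mol
Let x = n(NaOH), y = n(NaCl).
Titrant: 1x = 7.529 × 10^-3;  mass: 40.00x + 58.44y = 0.6471
Solving, x = 7.529 × 10^-3 mol, y = 5.919 × 10^-3 mol
mass of NaOH = 7.529 × 10^-3 × 40.00 = 0.3012 g
% NaOH = 0.3012 / 0.6471 × 100 = 46.54 %

46.54 %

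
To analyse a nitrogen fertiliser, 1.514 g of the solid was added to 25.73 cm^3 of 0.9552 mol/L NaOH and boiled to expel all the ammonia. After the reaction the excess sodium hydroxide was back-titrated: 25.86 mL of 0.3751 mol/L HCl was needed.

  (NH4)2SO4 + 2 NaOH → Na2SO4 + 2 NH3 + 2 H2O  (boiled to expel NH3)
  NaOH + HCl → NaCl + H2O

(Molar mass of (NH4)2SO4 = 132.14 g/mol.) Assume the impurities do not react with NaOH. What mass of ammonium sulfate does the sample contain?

0.9829 g

n(NaOH) added = 0.02573 × 0.9552 = 0.02458 mol
n(HCl) used in back-titration = 0.02586 × 0.3751 = 9.700 × 10^-3 mol
n(NaOH) left over = 9.700 × 10^-3 mol (1:1 ratio)
n(NaOH) consumed by analyte = 0.02458 − 9.700 × 10^-3 = 0.01488 mol
From the 1:2 ratio, n((NH4)2SO4) = 1/2 × 0.01488 = 7.439 × 10^-3 mol
mass of (NH4)2SO4 = 7.439 × 10^-3 × 132.14 = 0.9829 g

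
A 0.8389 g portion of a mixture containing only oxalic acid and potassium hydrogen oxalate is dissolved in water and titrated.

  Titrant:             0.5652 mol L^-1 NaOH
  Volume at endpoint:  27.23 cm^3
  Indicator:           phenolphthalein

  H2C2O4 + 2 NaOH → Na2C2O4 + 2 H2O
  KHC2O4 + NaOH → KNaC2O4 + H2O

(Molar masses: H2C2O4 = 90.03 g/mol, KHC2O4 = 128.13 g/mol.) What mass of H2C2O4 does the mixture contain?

0.6137 g

n(NaOH) = 0.02723 × 0.5652 = 0.01539 mol
Let x = n(H2C2O4), y = n(KHC2O4).
Titrant: 2x + 1y = 0.01539;  mass: 90.03x + 128.13y = 0.8389
Solving, x = 6.816 × 10^-3 mol, y = 1.758 × 10^-3 mol
mass of H2C2O4 = 6.816 × 10^-3 × 90.03 = 0.6137 g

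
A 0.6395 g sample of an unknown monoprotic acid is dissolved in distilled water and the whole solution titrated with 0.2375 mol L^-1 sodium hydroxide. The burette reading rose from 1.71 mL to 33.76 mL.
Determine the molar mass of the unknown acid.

n(NaOH) = 0.03205 L × 0.2375 mol/L = 7.612 × 10^-3 mol
n(HA) = 7.612 × 10^-3 mol (1:1 ratio)
M = m / n = 0.6395 g / 7.612 × 10^-3 mol = 84.01 g/mol

84.01 g/mol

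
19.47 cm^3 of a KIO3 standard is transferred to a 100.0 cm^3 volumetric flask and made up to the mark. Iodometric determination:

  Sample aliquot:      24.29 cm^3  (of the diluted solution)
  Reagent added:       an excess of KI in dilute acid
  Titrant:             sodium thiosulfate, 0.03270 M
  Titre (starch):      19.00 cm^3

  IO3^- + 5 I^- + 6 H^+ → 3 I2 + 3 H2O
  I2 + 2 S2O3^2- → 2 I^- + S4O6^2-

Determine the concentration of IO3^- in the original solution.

n(S2O3^2-) = 0.01900 × 0.03270 = 6.213 × 10^-4 mol
n(I2) = n(S2O3^2-)/2 = 3.106 × 10^-4 mol
From the 1:3 ratio, n(IO3^-) in the aliquot = 1/3 × 3.106 × 10^-4 = 1.035 × 10^-4 mol
[IO3^-]_dilute = 1.035 × 10^-4 / 0.02429 = 0.004263 mol/L
[IO3^-]_original = 0.004263 × 100.0/19.47 = 0.02190 mol/L

0.02190 M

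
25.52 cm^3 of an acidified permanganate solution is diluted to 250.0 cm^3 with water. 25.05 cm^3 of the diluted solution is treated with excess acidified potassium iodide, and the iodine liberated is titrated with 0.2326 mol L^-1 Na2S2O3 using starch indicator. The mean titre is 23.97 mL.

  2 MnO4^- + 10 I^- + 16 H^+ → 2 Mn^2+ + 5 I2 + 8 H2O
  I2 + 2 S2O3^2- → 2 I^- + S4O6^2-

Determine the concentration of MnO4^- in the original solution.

n(S2O3^2-) = 0.02397 × 0.2326 = 5.575 × 10^-3 mol
n(I2) = n(S2O3^2-)/2 = 2.788 × 10^-3 mol
From the 2:5 ratio, n(MnO4^-) in the aliquot = 2/5 × 2.788 × 10^-3 = 1.115 × 10^-3 mol
[MnO4^-]_dilute = 1.115 × 10^-3 / 0.02505 = 0.04451 mol/L
[MnO4^-]_original = 0.04451 × 250.0/25.52 = 0.4361 mol/L

0.4361 mol/L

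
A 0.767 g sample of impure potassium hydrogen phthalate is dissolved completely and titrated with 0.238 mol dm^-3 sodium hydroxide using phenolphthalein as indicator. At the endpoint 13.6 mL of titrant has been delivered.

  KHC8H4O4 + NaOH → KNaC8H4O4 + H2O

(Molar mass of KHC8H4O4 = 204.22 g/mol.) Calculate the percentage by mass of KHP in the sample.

n(NaOH) = 0.0136 L × 0.238 mol/L = 3.24 × 10^-3 mol
n(KHC8H4O4) = 3.24 × 10^-3 mol (1:1 ratio)
mass of KHC8H4O4 = 3.24 × 10^-3 × 204.22 g/mol = 0.661 g
% KHC8H4O4 = 0.661 / 0.767 × 100 = 86.2 %

86.2 %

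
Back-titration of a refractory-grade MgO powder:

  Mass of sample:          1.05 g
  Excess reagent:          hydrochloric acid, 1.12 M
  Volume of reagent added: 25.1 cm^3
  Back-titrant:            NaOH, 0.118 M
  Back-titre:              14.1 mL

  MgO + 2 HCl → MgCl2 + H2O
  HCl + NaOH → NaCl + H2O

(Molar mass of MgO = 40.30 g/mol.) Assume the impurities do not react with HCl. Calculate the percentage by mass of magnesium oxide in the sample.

n(HCl) added = 0.0251 × 1.12 = 0.0281 mol
n(NaOH) used in back-titration = 0.0141 × 0.118 = 1.66 × 10^-3 mol
n(HCl) left over = 1.66 × 10^-3 mol (1:1 ratio)
n(HCl) consumed by analyte = 0.0281 − 1.66 × 10^-3 = 0.0264 mol
From the 1:2 ratio, n(MgO) = 1/2 × 0.0264 = 0.0132 mol
mass of MgO = 0.0132 × 40.30 = 0.533 g
% MgO = 0.533 / 1.05 × 100 = 50.8 %

50.8 %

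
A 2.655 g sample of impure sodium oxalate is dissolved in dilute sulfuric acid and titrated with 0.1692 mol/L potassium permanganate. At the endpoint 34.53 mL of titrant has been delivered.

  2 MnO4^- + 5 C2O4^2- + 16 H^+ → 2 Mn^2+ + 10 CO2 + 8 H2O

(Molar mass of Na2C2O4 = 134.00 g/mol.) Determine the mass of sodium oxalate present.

1.957 g

n(KMnO4) = 0.03453 L × 0.1692 mol/L = 5.842 × 10^-3 mol
From the 5:2 ratio, n(Na2C2O4) = 5/2 × 5.842 × 10^-3 = 0.01461 mol
mass of Na2C2O4 = 0.01461 × 134.00 g/mol = 1.957 g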